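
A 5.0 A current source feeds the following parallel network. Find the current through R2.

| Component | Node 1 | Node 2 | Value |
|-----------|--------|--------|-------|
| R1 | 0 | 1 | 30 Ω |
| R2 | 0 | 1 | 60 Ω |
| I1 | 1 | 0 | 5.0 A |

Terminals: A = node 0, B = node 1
All resistors sit directly between nodes 0 and 1, so they are in parallel and share one voltage V; the full source current 5 A splits among them.
1/R_par = 1/30 + 1/60 = 0.05 S  =>  R_par = 20 Ω
V = I × R_par = 5 × 20 = 100 V
I_R2 = V/R2 = 100/60 = 1.667 A

Final answer: 1.667 A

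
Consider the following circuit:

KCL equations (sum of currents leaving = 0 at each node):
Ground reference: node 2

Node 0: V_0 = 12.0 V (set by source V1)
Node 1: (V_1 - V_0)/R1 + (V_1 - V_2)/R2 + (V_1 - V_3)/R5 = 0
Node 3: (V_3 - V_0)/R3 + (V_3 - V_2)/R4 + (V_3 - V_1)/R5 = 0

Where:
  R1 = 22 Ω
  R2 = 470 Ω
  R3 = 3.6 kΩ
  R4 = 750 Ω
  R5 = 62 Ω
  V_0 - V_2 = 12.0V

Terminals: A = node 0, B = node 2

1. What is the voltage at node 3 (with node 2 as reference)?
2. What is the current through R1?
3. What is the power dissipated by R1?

Nodal analysis, taking node 2 as the 0 V reference.
Source V1 fixes V_0 = 12 V.
KCL at each unknown node (sum of currents leaving = 0; resistances in Ω):
  Node 1: (V_1 - 12)/22 + (V_1 - 0)/470 + (V_1 - V_3)/62 = 0
  Node 3: (V_3 - 12)/3600 + (V_3 - 0)/750 + (V_3 - V_1)/62 = 0
Collecting terms (coefficients in siemens):
  0.06371·V_1 - 0.01613·V_3 = 0.5455
  0.01774·V_3 - 0.01613·V_1 = 0.003333
Determinant D = (0.06371)(0.01774) - (-0.01613)(-0.01613) = 0.0008701
V_1 = [(0.5455)(0.01774) - (-0.01613)(0.003333)]/D = 11.18 V
V_3 = [(0.06371)(0.003333) - (0.5455)(-0.01613)]/D = 10.36 V
Part 1:
  Read off the nodal solution: V_3 = 10.36 V
Part 2:
  I_R1 = (V_0 - V_1)/R1 = (12 - 11.18)/22 = 0.03714 A
  Magnitude: I_R1 = 0.03714 A
Part 3:
  I_R1 = (V_0 - V_1)/R1 = (12 - 11.18)/22 = 0.03714 A
  P_R1 = I_R1² × R1 = (0.03714)² × 22 = 0.03035 W

Final answers:
1. V_3 = 10.36 V
2. I_R1 = 0.03714 A
3. P_R1 = 0.03035 W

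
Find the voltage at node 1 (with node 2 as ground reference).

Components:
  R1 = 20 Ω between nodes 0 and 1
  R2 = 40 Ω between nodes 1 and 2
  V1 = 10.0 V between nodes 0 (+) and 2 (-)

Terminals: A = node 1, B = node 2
Nodal analysis, taking node 2 as the 0 V reference.
Source V1 fixes V_0 = 10 V.
KCL at each unknown node (sum of currents leaving = 0; resistances in Ω):
  Node 1: (V_1 - 10)/20 + (V_1 - 0)/40 = 0
Collecting terms: 0.075 × V_1 = 0.5  =>  V_1 = 6.667 V
The requested potential is V_1 = 6.667 V.

Final answer: V_1 = 6.667 V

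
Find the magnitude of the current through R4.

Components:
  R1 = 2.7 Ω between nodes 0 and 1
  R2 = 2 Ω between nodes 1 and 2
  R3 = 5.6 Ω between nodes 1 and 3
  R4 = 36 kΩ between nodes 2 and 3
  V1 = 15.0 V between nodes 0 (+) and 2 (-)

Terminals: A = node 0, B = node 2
Nodal analysis, taking node 2 as the 0 V reference.
Source V1 fixes V_0 = 15 V.
KCL at each unknown node (sum of currents leaving = 0; resistances in Ω):
  Node 1: (V_1 - 15)/2.7 + (V_1 - 0)/2 + (V_1 - V_3)/5.6 = 0
  Node 3: (V_3 - V_1)/5.6 + (V_3 - 0)/36000 = 0
Collecting terms (coefficients in siemens):
  1.049·V_1 - 0.1786·V_3 = 5.556
  0.1786·V_3 - 0.1786·V_1 = 0
Determinant D = (1.049)(0.1786) - (-0.1786)(-0.1786) = 0.1555
V_1 = [(5.556)(0.1786) - (-0.1786)(0)]/D = 6.383 V
V_3 = [(1.049)(0) - (5.556)(-0.1786)]/D = 6.382 V
I_R4 = (V_2 - V_3)/R4 = (0 - 6.382)/36000 = -0.0001773 A
|I_R4| = 0.0001773 A

Final answer: |I_R4| = 0.0001773 A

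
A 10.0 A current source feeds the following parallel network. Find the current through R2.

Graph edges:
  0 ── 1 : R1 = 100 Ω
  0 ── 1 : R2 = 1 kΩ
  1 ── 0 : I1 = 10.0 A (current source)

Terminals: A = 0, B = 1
All resistors sit directly between nodes 0 and 1, so they are in parallel and share one voltage V; the full source current 10 A splits among them.
1/R_par = 1/100 + 1/1000 = 0.011 S  =>  R_par = 90.91 Ω
V = I × R_par = 10 × 90.91 = 909.1 V
I_R2 = V/R2 = 909.1/1000 = 0.9091 A

Final answer: 0.9091 A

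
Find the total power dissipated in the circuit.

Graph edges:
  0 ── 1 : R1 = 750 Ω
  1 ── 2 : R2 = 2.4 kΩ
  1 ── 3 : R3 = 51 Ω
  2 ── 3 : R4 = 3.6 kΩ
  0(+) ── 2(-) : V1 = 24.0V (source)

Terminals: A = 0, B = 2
Nodal analysis, taking node 2 as the 0 V reference.
Source V1 fixes V_0 = 24 V.
KCL at each unknown node (sum of currents leaving = 0; resistances in Ω):
  Node 1: (V_1 - 24)/750 + (V_1 - 0)/2400 + (V_1 - V_3)/51 = 0
  Node 3: (V_3 - V_1)/51 + (V_3 - 0)/3600 = 0
Collecting terms (coefficients in siemens):
  0.02136·V_1 - 0.01961·V_3 = 0.032
  0.01989·V_3 - 0.01961·V_1 = 0
Determinant D = (0.02136)(0.01989) - (-0.01961)(-0.01961) = 0.00004025
V_1 = [(0.032)(0.01989) - (-0.01961)(0)]/D = 15.81 V
V_3 = [(0.02136)(0) - (0.032)(-0.01961)]/D = 15.59 V
Power in each resistor, P = (ΔV)²/R:
  P_R1 = (24 - 15.81)²/750 = 0.08941 W
  P_R2 = (15.81 - 0)²/2400 = 0.1042 W
  P_R3 = (15.81 - 15.59)²/51 = 0.0009565 W
  P_R4 = (0 - 15.59)²/3600 = 0.06752 W
P_total = P_R1 + P_R2 + P_R3 + P_R4 = 0.262 W

Final answer: 0.262 W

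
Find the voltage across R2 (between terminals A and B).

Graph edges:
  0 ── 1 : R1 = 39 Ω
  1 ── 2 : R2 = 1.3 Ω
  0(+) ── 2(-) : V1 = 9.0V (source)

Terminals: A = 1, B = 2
R1 and R2 are in series across V1 (node 0 → node 1 → node 2), and the output A–B is taken across R2, so this is a voltage divider.
Series current: I = V1/(R1 + R2) = 9/(39 + 1.3) = 9/40.3 = 0.2233 A
V_R2 = I × R2 = V1 × R2/(R1 + R2) = 9 × 1.3/40.3 = 0.2903 V

Final answer: 0.2903 V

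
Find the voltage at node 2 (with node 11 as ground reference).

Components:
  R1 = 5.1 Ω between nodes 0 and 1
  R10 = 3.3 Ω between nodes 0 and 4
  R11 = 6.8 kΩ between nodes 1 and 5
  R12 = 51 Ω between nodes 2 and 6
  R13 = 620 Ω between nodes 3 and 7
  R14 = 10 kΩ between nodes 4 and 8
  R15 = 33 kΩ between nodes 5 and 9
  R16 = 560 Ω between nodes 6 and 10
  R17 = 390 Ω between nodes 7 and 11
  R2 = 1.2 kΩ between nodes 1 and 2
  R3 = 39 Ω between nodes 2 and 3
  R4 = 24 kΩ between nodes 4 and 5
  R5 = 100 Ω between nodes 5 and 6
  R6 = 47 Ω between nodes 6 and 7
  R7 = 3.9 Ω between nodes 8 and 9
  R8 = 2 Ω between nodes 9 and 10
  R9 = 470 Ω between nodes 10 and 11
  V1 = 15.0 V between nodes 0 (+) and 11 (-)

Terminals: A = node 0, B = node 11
Nodal analysis, taking node 11 as the 0 V reference.
Source V1 fixes V_0 = 15 V.
KCL at each unknown node (sum of currents leaving = 0; resistances in Ω):
  Node 1: (V_1 - 15)/5.1 + (V_1 - V_2)/1200 + (V_1 - V_5)/6800 = 0
  Node 2: (V_2 - V_1)/1200 + (V_2 - V_3)/39 + (V_2 - V_6)/51 = 0
  Node 3: (V_3 - V_2)/39 + (V_3 - V_7)/620 = 0
  Node 4: (V_4 - V_5)/24000 + (V_4 - 15)/3.3 + (V_4 - V_8)/10000 = 0
  Node 5: (V_5 - V_4)/24000 + (V_5 - V_6)/100 + (V_5 - V_1)/6800 + (V_5 - V_9)/33000 = 0
  Node 6: (V_6 - V_5)/100 + (V_6 - V_7)/47 + (V_6 - V_2)/51 + (V_6 - V_10)/560 = 0
  Node 7: (V_7 - V_6)/47 + (V_7 - V_3)/620 + (V_7 - 0)/390 = 0
  Node 8: (V_8 - V_9)/3.9 + (V_8 - V_4)/10000 = 0
  Node 9: (V_9 - V_8)/3.9 + (V_9 - V_10)/2 + (V_9 - V_5)/33000 = 0
  Node 10: (V_10 - V_9)/2 + (V_10 - 0)/470 + (V_10 - V_6)/560 = 0
Collecting terms (coefficients in siemens):
  0.1971·V_1 - 0.0008333·V_2 - 0.0001471·V_5 = 2.941
  0.04608·V_2 - 0.0008333·V_1 - 0.02564·V_3 - 0.01961·V_6 = 0
  0.02725·V_3 - 0.02564·V_2 - 0.001613·V_7 = 0
  0.3032·V_4 - 0.00004167·V_5 - 0.0001·V_8 = 4.545
  0.01022·V_5 - 0.0001471·V_1 - 0.00004167·V_4 - 0.01·V_6 - 0.0000303·V_9 = 0
  0.05267·V_6 - 0.01961·V_2 - 0.01·V_5 - 0.02128·V_7 - 0.001786·V_10 = 0
  0.02545·V_7 - 0.001613·V_3 - 0.02128·V_6 = 0
  0.2565·V_8 - 0.0001·V_4 - 0.2564·V_9 = 0
  0.7564·V_9 - 0.0000303·V_5 - 0.2564·V_8 - 0.5·V_10 = 0
  0.5039·V_10 - 0.001786·V_6 - 0.5·V_9 = 0
Solving these 10 simultaneous equations (Gaussian elimination) gives:
  V_1 = 14.95 V, V_2 = 3.991 V, V_3 = 3.947 V, V_4 = 14.99 V
  V_5 = 3.788 V, V_6 = 3.583 V, V_7 = 3.245 V, V_8 = 1.989 V
  V_9 = 1.984 V, V_10 = 1.981 V
The requested potential is V_2 = 3.991 V.

Final answer: V_2 = 3.991 V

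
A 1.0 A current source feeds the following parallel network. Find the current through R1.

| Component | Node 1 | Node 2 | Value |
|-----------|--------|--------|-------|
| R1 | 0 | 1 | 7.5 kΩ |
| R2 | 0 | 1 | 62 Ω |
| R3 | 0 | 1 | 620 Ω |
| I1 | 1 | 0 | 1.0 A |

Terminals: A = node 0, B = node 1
All resistors sit directly between nodes 0 and 1, so they are in parallel and share one voltage V; the full source current 1 A splits among them.
1/R_par = 1/7500 + 1/62 + 1/620 = 0.01788 S  =>  R_par = 55.94 Ω
V = I × R_par = 1 × 55.94 = 55.94 V
I_R1 = V/R1 = 55.94/7500 = 0.007459 A

Final answer: 0.007459 A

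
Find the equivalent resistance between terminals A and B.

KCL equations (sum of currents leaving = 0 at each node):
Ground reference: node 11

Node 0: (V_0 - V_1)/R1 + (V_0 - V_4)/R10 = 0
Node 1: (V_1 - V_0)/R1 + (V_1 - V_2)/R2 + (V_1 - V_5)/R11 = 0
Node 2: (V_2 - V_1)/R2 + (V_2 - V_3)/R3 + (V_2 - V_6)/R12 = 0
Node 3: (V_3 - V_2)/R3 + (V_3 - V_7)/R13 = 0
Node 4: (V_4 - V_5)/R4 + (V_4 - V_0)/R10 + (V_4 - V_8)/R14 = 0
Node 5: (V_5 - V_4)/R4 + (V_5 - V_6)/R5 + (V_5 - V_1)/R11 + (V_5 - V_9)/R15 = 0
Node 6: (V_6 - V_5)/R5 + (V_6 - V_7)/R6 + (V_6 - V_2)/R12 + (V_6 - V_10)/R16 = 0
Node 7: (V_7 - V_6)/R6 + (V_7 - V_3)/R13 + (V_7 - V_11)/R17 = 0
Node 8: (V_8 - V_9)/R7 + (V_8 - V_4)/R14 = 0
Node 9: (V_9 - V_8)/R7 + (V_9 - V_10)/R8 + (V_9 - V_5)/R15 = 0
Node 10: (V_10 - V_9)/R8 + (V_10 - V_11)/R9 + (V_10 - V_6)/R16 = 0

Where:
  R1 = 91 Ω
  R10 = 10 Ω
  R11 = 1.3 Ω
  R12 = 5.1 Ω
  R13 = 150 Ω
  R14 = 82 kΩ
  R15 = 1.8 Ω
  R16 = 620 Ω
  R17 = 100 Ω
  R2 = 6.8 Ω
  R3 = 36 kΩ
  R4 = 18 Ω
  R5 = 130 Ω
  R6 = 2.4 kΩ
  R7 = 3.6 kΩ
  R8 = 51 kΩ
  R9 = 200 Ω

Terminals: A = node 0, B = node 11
The network is not a plain series/parallel combination. Inject a 1 A test current into terminal A (node 0) and return it from terminal B (node 11); then R_eq = V_A / (1 A).
Nodal analysis, taking node 11 as the 0 V reference.
Current source I_test pushes 1 A into node 0 and draws it out of node 11.
KCL at each unknown node (sum of currents leaving = 0; resistances in Ω):
  Node 0: (V_0 - V_1)/91 + (V_0 - V_4)/10 - 1 = 0
  Node 1: (V_1 - V_0)/91 + (V_1 - V_2)/6.8 + (V_1 - V_5)/1.3 = 0
  Node 2: (V_2 - V_1)/6.8 + (V_2 - V_3)/36000 + (V_2 - V_6)/5.1 = 0
  Node 3: (V_3 - V_2)/36000 + (V_3 - V_7)/150 = 0
  Node 4: (V_4 - V_0)/10 + (V_4 - V_5)/18 + (V_4 - V_8)/82000 = 0
  Node 5: (V_5 - V_1)/1.3 + (V_5 - V_4)/18 + (V_5 - V_6)/130 + (V_5 - V_9)/1.8 = 0
  Node 6: (V_6 - V_2)/5.1 + (V_6 - V_5)/130 + (V_6 - V_7)/2400 + (V_6 - V_10)/620 = 0
  Node 7: (V_7 - V_3)/150 + (V_7 - V_6)/2400 + (V_7 - 0)/100 = 0
  Node 8: (V_8 - V_4)/82000 + (V_8 - V_9)/3600 = 0
  Node 9: (V_9 - V_5)/1.8 + (V_9 - V_8)/3600 + (V_9 - V_10)/51000 = 0
  Node 10: (V_10 - V_6)/620 + (V_10 - V_9)/51000 + (V_10 - 0)/200 = 0
Collecting terms (coefficients in siemens):
  0.111·V_0 - 0.01099·V_1 - 0.1·V_4 = 1
  0.9273·V_1 - 0.01099·V_0 - 0.1471·V_2 - 0.7692·V_5 = 0
  0.3432·V_2 - 0.1471·V_1 - 0.00002778·V_3 - 0.1961·V_6 = 0
  0.006694·V_3 - 0.00002778·V_2 - 0.006667·V_7 = 0
  0.1556·V_4 - 0.1·V_0 - 0.05556·V_5 - 0.0000122·V_8 = 0
  1.388·V_5 - 0.7692·V_1 - 0.05556·V_4 - 0.007692·V_6 - 0.5556·V_9 = 0
  0.2058·V_6 - 0.1961·V_2 - 0.007692·V_5 - 0.0004167·V_7 - 0.001613·V_10 = 0
  0.01708·V_7 - 0.006667·V_3 - 0.0004167·V_6 = 0
  0.00029·V_8 - 0.0000122·V_4 - 0.0002778·V_9 = 0
  0.5559·V_9 - 0.5556·V_5 - 0.0002778·V_8 - 0.00001961·V_10 = 0
  0.006633·V_10 - 0.001613·V_6 - 0.00001961·V_9 = 0
Solving these 11 simultaneous equations (Gaussian elimination) gives:
  V_0 = 636.4 V, V_1 = 614.3 V, V_2 = 608.2 V, V_3 = 28.11 V
  V_4 = 628.8 V, V_5 = 615.2 V, V_6 = 603.6 V, V_7 = 25.69 V
  V_8 = 615.7 V, V_9 = 615.1 V, V_10 = 148.6 V
R_eq = V_0 / 1 A = 636.4 Ω

Final answer: 636.4 Ω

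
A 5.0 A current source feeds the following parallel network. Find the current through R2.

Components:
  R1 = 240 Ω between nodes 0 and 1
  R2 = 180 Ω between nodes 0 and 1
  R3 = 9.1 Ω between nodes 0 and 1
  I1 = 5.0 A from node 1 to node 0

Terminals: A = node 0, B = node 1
All resistors sit directly between nodes 0 and 1, so they are in parallel and share one voltage V; the full source current 5 A splits among them.
1/R_par = 1/240 + 1/180 + 1/9.1 = 0.1196 S  =>  R_par = 8.36 Ω
V = I × R_par = 5 × 8.36 = 41.8 V
I_R2 = V/R2 = 41.8/180 = 0.2322 A

Final answer: 0.2322 A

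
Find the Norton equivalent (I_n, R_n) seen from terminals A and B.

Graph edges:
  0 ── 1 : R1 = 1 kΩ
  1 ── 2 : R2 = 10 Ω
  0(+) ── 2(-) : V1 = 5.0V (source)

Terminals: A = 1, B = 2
Find the Thévenin equivalent first; then I_n = V_th/R_th and R_n = R_th.
Step 1 — V_th is the open-circuit voltage V_A - V_B (nothing connected across the terminals).
Nodal analysis, taking node 2 as the 0 V reference.
Source V1 fixes V_0 = 5 V.
KCL at each unknown node (sum of currents leaving = 0; resistances in Ω):
  Node 1: (V_1 - 5)/1000 + (V_1 - 0)/10 = 0
Collecting terms: 0.101 × V_1 = 0.005  =>  V_1 = 0.0495 V
V_th = V_1 - V_2 = 0.0495 - 0 = 0.0495 V
Step 2 — R_th: zero the source — replace V1 by a short circuit (node 2 merges into node 0) — and find the resistance seen between A (node 1) and B (node 0).
Reduce the network between node 1 (A) and node 0 (B) by series/parallel combination:
  Rp1 = R1 ‖ R2 (parallel, both between nodes 0 and 1) = 1/(1/1000 + 1/10) = 9.901 Ω
R_th = 9.901 Ω
I_n = V_th/R_th = 0.0495/9.901 = 0.005 A, and R_n = R_th = 9.901 Ω

Final answer: I_n = 0.005 A, R_n = 9.901 Ω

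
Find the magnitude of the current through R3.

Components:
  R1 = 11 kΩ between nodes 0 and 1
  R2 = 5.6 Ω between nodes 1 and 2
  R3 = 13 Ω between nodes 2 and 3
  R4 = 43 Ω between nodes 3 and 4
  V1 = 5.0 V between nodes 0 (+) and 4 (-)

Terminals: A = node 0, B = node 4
Nodal analysis, taking node 4 as the 0 V reference.
Source V1 fixes V_0 = 5 V.
KCL at each unknown node (sum of currents leaving = 0; resistances in Ω):
  Node 1: (V_1 - 5)/11000 + (V_1 - V_2)/5.6 = 0
  Node 2: (V_2 - V_1)/5.6 + (V_2 - V_3)/13 = 0
  Node 3: (V_3 - V_2)/13 + (V_3 - 0)/43 = 0
Collecting terms (coefficients in siemens):
  0.1787·V_1 - 0.1786·V_2 = 0.0004545
  0.2555·V_2 - 0.1786·V_1 - 0.07692·V_3 = 0
  0.1002·V_3 - 0.07692·V_2 = 0
Solving these 3 simultaneous equations (Gaussian elimination) gives:
  V_1 = 0.02784 V, V_2 = 0.02531 V, V_3 = 0.01944 V
I_R3 = (V_2 - V_3)/R3 = (0.02531 - 0.01944)/13 = 0.000452 A
|I_R3| = 0.000452 A

Final answer: |I_R3| = 0.000452 A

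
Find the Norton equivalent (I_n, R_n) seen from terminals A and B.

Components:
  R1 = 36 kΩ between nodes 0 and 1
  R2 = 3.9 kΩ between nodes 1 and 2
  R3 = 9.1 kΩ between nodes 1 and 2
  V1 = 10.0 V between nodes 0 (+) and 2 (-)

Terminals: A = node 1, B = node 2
Find the Thévenin equivalent first; then I_n = V_th/R_th and R_n = R_th.
Step 1 — V_th is the open-circuit voltage V_A - V_B (nothing connected across the terminals).
Nodal analysis, taking node 2 as the 0 V reference.
Source V1 fixes V_0 = 10 V.
KCL at each unknown node (sum of currents leaving = 0; resistances in Ω):
  Node 1: (V_1 - 10)/36000 + (V_1 - 0)/3900 + (V_1 - 0)/9100 = 0
Collecting terms: 0.0003941 × V_1 = 0.0002778  =>  V_1 = 0.7049 V
V_th = V_1 - V_2 = 0.7049 - 0 = 0.7049 V
Step 2 — R_th: zero the source — replace V1 by a short circuit (node 2 merges into node 0) — and find the resistance seen between A (node 1) and B (node 0).
Reduce the network between node 1 (A) and node 0 (B) by series/parallel combination:
  Rp1 = R1 ‖ R2 ‖ R3 (parallel, all between nodes 0 and 1) = 1/(1/36000 + 1/3900 + 1/9100) = 2538 Ω
R_th = 2.538 kΩ
I_n = V_th/R_th = 0.7049/2538 = 0.0002778 A, and R_n = R_th = 2.538 kΩ

Final answer: I_n = 0.0002778 A, R_n = 2.538 kΩ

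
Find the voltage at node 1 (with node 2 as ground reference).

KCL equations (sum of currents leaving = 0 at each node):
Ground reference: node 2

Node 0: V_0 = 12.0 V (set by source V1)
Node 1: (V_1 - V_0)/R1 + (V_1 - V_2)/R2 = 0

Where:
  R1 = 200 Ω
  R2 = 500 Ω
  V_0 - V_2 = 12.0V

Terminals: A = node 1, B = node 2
Nodal analysis, taking node 2 as the 0 V reference.
Source V1 fixes V_0 = 12 V.
KCL at each unknown node (sum of currents leaving = 0; resistances in Ω):
  Node 1: (V_1 - 12)/200 + (V_1 - 0)/500 = 0
Collecting terms: 0.007 × V_1 = 0.06  =>  V_1 = 8.571 V
The requested potential is V_1 = 8.571 V.

Final answer: V_1 = 8.571 V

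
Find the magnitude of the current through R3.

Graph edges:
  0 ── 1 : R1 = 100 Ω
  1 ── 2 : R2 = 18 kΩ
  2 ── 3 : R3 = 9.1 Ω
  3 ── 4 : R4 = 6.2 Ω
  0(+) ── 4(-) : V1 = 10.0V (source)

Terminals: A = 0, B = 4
Nodal analysis, taking node 4 as the 0 V reference.
Source V1 fixes V_0 = 10 V.
KCL at each unknown node (sum of currents leaving = 0; resistances in Ω):
  Node 1: (V_1 - 10)/100 + (V_1 - V_2)/18000 = 0
  Node 2: (V_2 - V_1)/18000 + (V_2 - V_3)/9.1 = 0
  Node 3: (V_3 - V_2)/9.1 + (V_3 - 0)/6.2 = 0
Collecting terms (coefficients in siemens):
  0.01006·V_1 - 0.00005556·V_2 = 0.1
  0.1099·V_2 - 0.00005556·V_1 - 0.1099·V_3 = 0
  0.2712·V_3 - 0.1099·V_2 = 0
Solving these 3 simultaneous equations (Gaussian elimination) gives:
  V_1 = 9.945 V, V_2 = 0.008446 V, V_3 = 0.003423 V
I_R3 = (V_2 - V_3)/R3 = (0.008446 - 0.003423)/9.1 = 0.000552 A
|I_R3| = 0.000552 A

Final answer: |I_R3| = 0.000552 A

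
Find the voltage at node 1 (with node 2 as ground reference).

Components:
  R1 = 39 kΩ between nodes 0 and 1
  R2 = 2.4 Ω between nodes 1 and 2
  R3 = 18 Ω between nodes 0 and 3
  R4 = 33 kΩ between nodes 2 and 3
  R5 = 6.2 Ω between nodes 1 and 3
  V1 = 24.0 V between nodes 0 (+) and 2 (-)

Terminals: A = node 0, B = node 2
Nodal analysis, taking node 2 as the 0 V reference.
Source V1 fixes V_0 = 24 V.
KCL at each unknown node (sum of currents leaving = 0; resistances in Ω):
  Node 1: (V_1 - 24)/39000 + (V_1 - 0)/2.4 + (V_1 - V_3)/6.2 = 0
  Node 3: (V_3 - 24)/18 + (V_3 - 0)/33000 + (V_3 - V_1)/6.2 = 0
Collecting terms (coefficients in siemens):
  0.578·V_1 - 0.1613·V_3 = 0.0006154
  0.2169·V_3 - 0.1613·V_1 = 1.333
Determinant D = (0.578)(0.2169) - (-0.1613)(-0.1613) = 0.09934
V_1 = [(0.0006154)(0.2169) - (-0.1613)(1.333)]/D = 2.166 V
V_3 = [(0.578)(1.333) - (0.0006154)(-0.1613)]/D = 7.759 V
The requested potential is V_1 = 2.166 V.

Final answer: V_1 = 2.166 V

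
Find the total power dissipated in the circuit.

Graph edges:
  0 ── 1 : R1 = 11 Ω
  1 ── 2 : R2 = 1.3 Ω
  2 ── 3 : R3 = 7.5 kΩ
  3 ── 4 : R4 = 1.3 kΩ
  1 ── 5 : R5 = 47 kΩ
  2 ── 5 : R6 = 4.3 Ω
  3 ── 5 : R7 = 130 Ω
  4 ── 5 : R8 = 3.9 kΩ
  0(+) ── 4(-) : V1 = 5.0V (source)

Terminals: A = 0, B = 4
Nodal analysis, taking node 4 as the 0 V reference.
Source V1 fixes V_0 = 5 V.
KCL at each unknown node (sum of currents leaving = 0; resistances in Ω):
  Node 1: (V_1 - 5)/11 + (V_1 - V_2)/1.3 + (V_1 - V_5)/47000 = 0
  Node 2: (V_2 - V_1)/1.3 + (V_2 - V_3)/7500 + (V_2 - V_5)/4.3 = 0
  Node 3: (V_3 - V_2)/7500 + (V_3 - 0)/1300 + (V_3 - V_5)/130 = 0
  Node 5: (V_5 - V_1)/47000 + (V_5 - V_2)/4.3 + (V_5 - V_3)/130 + (V_5 - 0)/3900 = 0
Collecting terms (coefficients in siemens):
  0.8602·V_1 - 0.7692·V_2 - 0.00002128·V_5 = 0.4545
  1.002·V_2 - 0.7692·V_1 - 0.0001333·V_3 - 0.2326·V_5 = 0
  0.008595·V_3 - 0.0001333·V_2 - 0.007692·V_5 = 0
  0.2405·V_5 - 0.00002128·V_1 - 0.2326·V_2 - 0.007692·V_3 = 0
Solving these 4 simultaneous equations (Gaussian elimination) gives:
  V_1 = 4.948 V, V_2 = 4.942 V, V_3 = 4.482 V, V_5 = 4.922 V
Power in each resistor, P = (ΔV)²/R:
  P_R1 = (5 - 4.948)²/11 = 0.000244 W
  P_R2 = (4.948 - 4.942)²/1.3 = 0.00002883 W
  P_R3 = (4.942 - 4.482)²/7500 = 0.00002824 W
  P_R4 = (4.482 - 0)²/1300 = 0.01545 W
  P_R5 = (4.948 - 4.922)²/47000 = 0.0000000145 W
  P_R6 = (4.942 - 4.922)²/4.3 = 0.00009289 W
  P_R7 = (4.482 - 4.922)²/130 = 0.001491 W
  P_R8 = (0 - 4.922)²/3900 = 0.006212 W
P_total = P_R1 + P_R2 + P_R3 + P_R4 + P_R5 + P_R6 + P_R7 + P_R8 = 0.02355 W

Final answer: 0.02355 W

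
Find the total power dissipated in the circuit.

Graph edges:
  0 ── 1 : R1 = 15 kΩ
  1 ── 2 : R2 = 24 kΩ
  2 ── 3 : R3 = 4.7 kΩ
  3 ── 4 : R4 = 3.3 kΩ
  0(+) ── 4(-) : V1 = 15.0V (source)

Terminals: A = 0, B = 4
Nodal analysis, taking node 4 as the 0 V reference.
Source V1 fixes V_0 = 15 V.
KCL at each unknown node (sum of currents leaving = 0; resistances in Ω):
  Node 1: (V_1 - 15)/15000 + (V_1 - V_2)/24000 = 0
  Node 2: (V_2 - V_1)/24000 + (V_2 - V_3)/4700 = 0
  Node 3: (V_3 - V_2)/4700 + (V_3 - 0)/3300 = 0
Collecting terms (coefficients in siemens):
  0.0001083·V_1 - 0.00004167·V_2 = 0.001
  0.0002544·V_2 - 0.00004167·V_1 - 0.0002128·V_3 = 0
  0.0005158·V_3 - 0.0002128·V_2 = 0
Solving these 3 simultaneous equations (Gaussian elimination) gives:
  V_1 = 10.21 V, V_2 = 2.553 V, V_3 = 1.053 V
Power in each resistor, P = (ΔV)²/R:
  P_R1 = (15 - 10.21)²/15000 = 0.001528 W
  P_R2 = (10.21 - 2.553)²/24000 = 0.002445 W
  P_R3 = (2.553 - 1.053)²/4700 = 0.0004787 W
  P_R4 = (1.053 - 0)²/3300 = 0.0003361 W
P_total = P_R1 + P_R2 + P_R3 + P_R4 = 0.004787 W

Final answer: 0.004787 W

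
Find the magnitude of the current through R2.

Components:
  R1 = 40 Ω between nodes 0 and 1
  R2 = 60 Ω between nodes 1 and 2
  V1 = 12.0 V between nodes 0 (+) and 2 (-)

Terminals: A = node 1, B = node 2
Nodal analysis, taking node 2 as the 0 V reference.
Source V1 fixes V_0 = 12 V.
KCL at each unknown node (sum of currents leaving = 0; resistances in Ω):
  Node 1: (V_1 - 12)/40 + (V_1 - 0)/60 = 0
Collecting terms: 0.04167 × V_1 = 0.3  =>  V_1 = 7.2 V
I_R2 = (V_1 - V_2)/R2 = (7.2 - 0)/60 = 0.12 A
|I_R2| = 0.12 A

Final answer: |I_R2| = 0.12 A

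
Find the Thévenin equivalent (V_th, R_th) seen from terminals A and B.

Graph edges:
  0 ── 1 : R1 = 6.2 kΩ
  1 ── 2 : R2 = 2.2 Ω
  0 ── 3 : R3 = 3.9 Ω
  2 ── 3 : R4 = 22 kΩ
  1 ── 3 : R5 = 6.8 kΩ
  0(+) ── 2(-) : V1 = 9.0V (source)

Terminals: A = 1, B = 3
Step 1 — V_th is the open-circuit voltage V_A - V_B (nothing connected across the terminals).
Nodal analysis, taking node 2 as the 0 V reference.
Source V1 fixes V_0 = 9 V.
KCL at each unknown node (sum of currents leaving = 0; resistances in Ω):
  Node 1: (V_1 - 9)/6200 + (V_1 - 0)/2.2 + (V_1 - V_3)/6800 = 0
  Node 3: (V_3 - 9)/3.9 + (V_3 - 0)/22000 + (V_3 - V_1)/6800 = 0
Collecting terms (coefficients in siemens):
  0.4549·V_1 - 0.0001471·V_3 = 0.001452
  0.2566·V_3 - 0.0001471·V_1 = 2.308
Determinant D = (0.4549)(0.2566) - (-0.0001471)(-0.0001471) = 0.1167
V_1 = [(0.001452)(0.2566) - (-0.0001471)(2.308)]/D = 0.006099 V
V_3 = [(0.4549)(2.308) - (0.001452)(-0.0001471)]/D = 8.993 V
V_th = V_1 - V_3 = 0.006099 - 8.993 = -8.987 V
Step 2 — R_th: zero the source — replace V1 by a short circuit (node 2 merges into node 0) — and find the resistance seen between A (node 1) and B (node 3).
Reduce the network between node 1 (A) and node 3 (B) by series/parallel combination:
  Rp1 = R1 ‖ R2 (parallel, both between nodes 0 and 1) = 1/(1/6200 + 1/2.2) = 2.199 Ω
  Rp2 = R3 ‖ R4 (parallel, both between nodes 0 and 3) = 1/(1/3.9 + 1/22000) = 3.899 Ω
  Rs1 = Rp1 + Rp2 (series, joined only at node 0) = 2.199 + 3.899 = 6.099 Ω
  Rp3 = R5 ‖ Rs1 (parallel, both between nodes 1 and 3) = 1/(1/6800 + 1/6.099) = 6.093 Ω
R_th = 6.093 Ω

Final answer: V_th = -8.987 V, R_th = 6.093 Ω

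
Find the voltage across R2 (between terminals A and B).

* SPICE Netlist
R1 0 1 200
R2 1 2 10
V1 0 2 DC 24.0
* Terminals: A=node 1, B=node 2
R1 and R2 are in series across V1 (node 0 → node 1 → node 2), and the output A–B is taken across R2, so this is a voltage divider.
Series current: I = V1/(R1 + R2) = 24/(200 + 10) = 24/210 = 0.1143 A
V_R2 = I × R2 = V1 × R2/(R1 + R2) = 24 × 10/210 = 1.143 V

Final answer: 1.143 V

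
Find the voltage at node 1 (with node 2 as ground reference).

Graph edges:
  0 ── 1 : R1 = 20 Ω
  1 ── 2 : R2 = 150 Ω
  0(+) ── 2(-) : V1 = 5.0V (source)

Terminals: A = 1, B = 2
Nodal analysis, taking node 2 as the 0 V reference.
Source V1 fixes V_0 = 5 V.
KCL at each unknown node (sum of currents leaving = 0; resistances in Ω):
  Node 1: (V_1 - 5)/20 + (V_1 - 0)/150 = 0
Collecting terms: 0.05667 × V_1 = 0.25  =>  V_1 = 4.412 V
The requested potential is V_1 = 4.412 V.

Final answer: V_1 = 4.412 V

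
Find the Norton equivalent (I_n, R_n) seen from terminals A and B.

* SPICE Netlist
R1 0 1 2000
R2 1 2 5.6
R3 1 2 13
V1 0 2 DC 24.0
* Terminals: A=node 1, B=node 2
Find the Thévenin equivalent first; then I_n = V_th/R_th and R_n = R_th.
Step 1 — V_th is the open-circuit voltage V_A - V_B (nothing connected across the terminals).
Nodal analysis, taking node 2 as the 0 V reference.
Source V1 fixes V_0 = 24 V.
KCL at each unknown node (sum of currents leaving = 0; resistances in Ω):
  Node 1: (V_1 - 24)/2000 + (V_1 - 0)/5.6 + (V_1 - 0)/13 = 0
Collecting terms: 0.256 × V_1 = 0.012  =>  V_1 = 0.04688 V
V_th = V_1 - V_2 = 0.04688 - 0 = 0.04688 V
Step 2 — R_th: zero the source — replace V1 by a short circuit (node 2 merges into node 0) — and find the resistance seen between A (node 1) and B (node 0).
Reduce the network between node 1 (A) and node 0 (B) by series/parallel combination:
  Rp1 = R1 ‖ R2 ‖ R3 (parallel, all between nodes 0 and 1) = 1/(1/2000 + 1/5.6 + 1/13) = 3.906 Ω
R_th = 3.906 Ω
I_n = V_th/R_th = 0.04688/3.906 = 0.012 A, and R_n = R_th = 3.906 Ω

Final answer: I_n = 0.012 A, R_n = 3.906 Ω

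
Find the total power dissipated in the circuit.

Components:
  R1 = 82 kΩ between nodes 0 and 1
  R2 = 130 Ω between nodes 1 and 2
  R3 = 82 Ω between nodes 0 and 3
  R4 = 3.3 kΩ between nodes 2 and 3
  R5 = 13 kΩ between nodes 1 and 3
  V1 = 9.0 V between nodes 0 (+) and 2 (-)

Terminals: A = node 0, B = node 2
Nodal analysis, taking node 2 as the 0 V reference.
Source V1 fixes V_0 = 9 V.
KCL at each unknown node (sum of currents leaving = 0; resistances in Ω):
  Node 1: (V_1 - 9)/82000 + (V_1 - 0)/130 + (V_1 - V_3)/13000 = 0
  Node 3: (V_3 - 9)/82 + (V_3 - 0)/3300 + (V_3 - V_1)/13000 = 0
Collecting terms (coefficients in siemens):
  0.007781·V_1 - 0.00007692·V_3 = 0.0001098
  0.01258·V_3 - 0.00007692·V_1 = 0.1098
Determinant D = (0.007781)(0.01258) - (-0.00007692)(-0.00007692) = 0.00009785
V_1 = [(0.0001098)(0.01258) - (-0.00007692)(0.1098)]/D = 0.1004 V
V_3 = [(0.007781)(0.1098) - (0.0001098)(-0.00007692)]/D = 8.729 V
Power in each resistor, P = (ΔV)²/R:
  P_R1 = (9 - 0.1004)²/82000 = 0.0009659 W
  P_R2 = (0.1004 - 0)²/130 = 0.00007753 W
  P_R3 = (9 - 8.729)²/82 = 0.0008977 W
  P_R4 = (0 - 8.729)²/3300 = 0.02309 W
  P_R5 = (0.1004 - 8.729)²/13000 = 0.005727 W
P_total = P_R1 + P_R2 + P_R3 + P_R4 + P_R5 = 0.03076 W

Final answer: 0.03076 W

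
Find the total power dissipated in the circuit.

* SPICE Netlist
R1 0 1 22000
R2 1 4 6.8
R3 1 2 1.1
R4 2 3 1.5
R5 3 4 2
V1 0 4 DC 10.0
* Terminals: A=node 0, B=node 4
Nodal analysis, taking node 4 as the 0 V reference.
Source V1 fixes V_0 = 10 V.
KCL at each unknown node (sum of currents leaving = 0; resistances in Ω):
  Node 1: (V_1 - 10)/22000 + (V_1 - 0)/6.8 + (V_1 - V_2)/1.1 = 0
  Node 2: (V_2 - V_1)/1.1 + (V_2 - V_3)/1.5 = 0
  Node 3: (V_3 - V_2)/1.5 + (V_3 - 0)/2 = 0
Collecting terms (coefficients in siemens):
  1.056·V_1 - 0.9091·V_2 = 0.0004545
  1.576·V_2 - 0.9091·V_1 - 0.6667·V_3 = 0
  1.167·V_3 - 0.6667·V_2 = 0
Solving these 3 simultaneous equations (Gaussian elimination) gives:
  V_1 = 0.001247 V, V_2 = 0.0009488 V, V_3 = 0.0005422 V
Power in each resistor, P = (ΔV)²/R:
  P_R1 = (10 - 0.001247)²/22000 = 0.004544 W
  P_R2 = (0.001247 - 0)²/6.8 = 0.0000002287 W
  P_R3 = (0.001247 - 0.0009488)²/1.1 = 0.00000008084 W
  P_R4 = (0.0009488 - 0.0005422)²/1.5 = 0.0000001102 W
  P_R5 = (0.0005422 - 0)²/2 = 0.000000147 W
P_total = P_R1 + P_R2 + P_R3 + P_R4 + P_R5 = 0.004545 W

Final answer: 0.004545 W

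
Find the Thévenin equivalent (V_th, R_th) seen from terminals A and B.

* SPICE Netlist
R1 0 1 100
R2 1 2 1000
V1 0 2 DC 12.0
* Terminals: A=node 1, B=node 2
Step 1 — V_th is the open-circuit voltage V_A - V_B (nothing connected across the terminals).
Nodal analysis, taking node 2 as the 0 V reference.
Source V1 fixes V_0 = 12 V.
KCL at each unknown node (sum of currents leaving = 0; resistances in Ω):
  Node 1: (V_1 - 12)/100 + (V_1 - 0)/1000 = 0
Collecting terms: 0.011 × V_1 = 0.12  =>  V_1 = 10.91 V
V_th = V_1 - V_2 = 10.91 - 0 = 10.91 V
Step 2 — R_th: zero the source — replace V1 by a short circuit (node 2 merges into node 0) — and find the resistance seen between A (node 1) and B (node 0).
Reduce the network between node 1 (A) and node 0 (B) by series/parallel combination:
  Rp1 = R1 ‖ R2 (parallel, both between nodes 0 and 1) = 1/(1/100 + 1/1000) = 90.91 Ω
R_th = 90.91 Ω

Final answer: V_th = 10.91 V, R_th = 90.91 Ω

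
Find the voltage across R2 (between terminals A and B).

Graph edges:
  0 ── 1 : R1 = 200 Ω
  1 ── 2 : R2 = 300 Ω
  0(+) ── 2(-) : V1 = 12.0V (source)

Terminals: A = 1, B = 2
R1 and R2 are in series across V1 (node 0 → node 1 → node 2), and the output A–B is taken across R2, so this is a voltage divider.
Series current: I = V1/(R1 + R2) = 12/(200 + 300) = 12/500 = 0.024 A
V_R2 = I × R2 = V1 × R2/(R1 + R2) = 12 × 300/500 = 7.2 V

Final answer: 7.2 V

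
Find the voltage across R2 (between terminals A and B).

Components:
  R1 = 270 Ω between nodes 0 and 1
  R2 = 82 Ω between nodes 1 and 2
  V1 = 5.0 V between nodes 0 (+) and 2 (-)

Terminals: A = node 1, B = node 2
R1 and R2 are in series across V1 (node 0 → node 1 → node 2), and the output A–B is taken across R2, so this is a voltage divider.
Series current: I = V1/(R1 + R2) = 5/(270 + 82) = 5/352 = 0.0142 A
V_R2 = I × R2 = V1 × R2/(R1 + R2) = 5 × 82/352 = 1.165 V

Final answer: 1.165 V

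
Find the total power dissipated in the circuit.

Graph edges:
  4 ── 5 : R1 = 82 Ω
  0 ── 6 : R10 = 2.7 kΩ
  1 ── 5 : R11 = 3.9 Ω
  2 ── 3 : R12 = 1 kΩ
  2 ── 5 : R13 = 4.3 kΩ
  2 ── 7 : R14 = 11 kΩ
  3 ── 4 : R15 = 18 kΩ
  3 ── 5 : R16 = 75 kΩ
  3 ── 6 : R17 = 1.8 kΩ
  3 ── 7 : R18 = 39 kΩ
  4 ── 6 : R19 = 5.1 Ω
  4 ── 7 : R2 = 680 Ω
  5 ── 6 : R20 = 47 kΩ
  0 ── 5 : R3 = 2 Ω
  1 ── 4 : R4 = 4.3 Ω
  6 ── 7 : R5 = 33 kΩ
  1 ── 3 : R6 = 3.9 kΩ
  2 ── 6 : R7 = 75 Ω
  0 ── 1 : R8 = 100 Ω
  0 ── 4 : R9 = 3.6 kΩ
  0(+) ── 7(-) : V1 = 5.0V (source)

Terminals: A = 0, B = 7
Nodal analysis, taking node 7 as the 0 V reference.
Source V1 fixes V_0 = 5 V.
KCL at each unknown node (sum of currents leaving = 0; resistances in Ω):
  Node 1: (V_1 - V_4)/4.3 + (V_1 - V_3)/3900 + (V_1 - 5)/100 + (V_1 - V_5)/3.9 = 0
  Node 2: (V_2 - V_6)/75 + (V_2 - V_3)/1000 + (V_2 - V_5)/4300 + (V_2 - 0)/11000 = 0
  Node 3: (V_3 - V_1)/3900 + (V_3 - V_2)/1000 + (V_3 - V_4)/18000 + (V_3 - V_5)/75000 + (V_3 - V_6)/1800 + (V_3 - 0)/39000 = 0
  Node 4: (V_4 - V_5)/82 + (V_4 - 0)/680 + (V_4 - V_1)/4.3 + (V_4 - 5)/3600 + (V_4 - V_3)/18000 + (V_4 - V_6)/5.1 = 0
  Node 5: (V_5 - V_4)/82 + (V_5 - 5)/2 + (V_5 - V_1)/3.9 + (V_5 - V_2)/4300 + (V_5 - V_3)/75000 + (V_5 - V_6)/47000 = 0
  Node 6: (V_6 - 0)/33000 + (V_6 - V_2)/75 + (V_6 - 5)/2700 + (V_6 - V_3)/1800 + (V_6 - V_4)/5.1 + (V_6 - V_5)/47000 = 0
Collecting terms (coefficients in siemens):
  0.4992·V_1 - 0.0002564·V_3 - 0.2326·V_4 - 0.2564·V_5 = 0.05
  0.01466·V_2 - 0.001·V_3 - 0.0002326·V_5 - 0.01333·V_6 = 0
  0.001906·V_3 - 0.0002564·V_1 - 0.001·V_2 - 0.00005556·V_4 - 0.00001333·V_5 - 0.0005556·V_6 = 0
  0.4426·V_4 - 0.2326·V_1 - 0.00005556·V_3 - 0.0122·V_5 - 0.1961·V_6 = 0.001389
  0.7689·V_5 - 0.2564·V_1 - 0.0002326·V_2 - 0.00001333·V_3 - 0.0122·V_4 - 0.00002128·V_6 = 2.5
  0.2104·V_6 - 0.01333·V_2 - 0.0005556·V_3 - 0.1961·V_4 - 0.00002128·V_5 = 0.001852
Solving these 6 simultaneous equations (Gaussian elimination) gives:
  V_1 = 4.959 V, V_2 = 4.89 V, V_3 = 4.845 V, V_4 = 4.928 V
  V_5 = 4.985 V, V_6 = 4.925 V
Power in each resistor, P = (ΔV)²/R:
  P_R1 = (4.928 - 4.985)²/82 = 0.00003996 W
  P_R2 = (4.928 - 0)²/680 = 0.03571 W
  P_R3 = (5 - 4.985)²/2 = 0.0001126 W
  P_R4 = (4.959 - 4.928)²/4.3 = 0.0002207 W
  P_R5 = (4.925 - 0)²/33000 = 0.0007349 W
  P_R6 = (4.959 - 4.845)²/3900 = 0.000003305 W
  P_R7 = (4.89 - 4.925)²/75 = 0.00001634 W
  P_R8 = (5 - 4.959)²/100 = 0.00001717 W
  P_R9 = (5 - 4.928)²/3600 = 0.00000145 W
  P_R10 = (5 - 4.925)²/2700 = 0.000002109 W
  P_R11 = (4.959 - 4.985)²/3.9 = 0.0001792 W
  P_R12 = (4.89 - 4.845)²/1000 = 0.00000198 W
  P_R13 = (4.89 - 4.985)²/4300 = 0.00000212 W
  P_R14 = (4.89 - 0)²/11000 = 0.002173 W
  P_R15 = (4.845 - 4.928)²/18000 = 0.0000003801 W
  P_R16 = (4.845 - 4.985)²/75000 = 0.0000002612 W
  P_R17 = (4.845 - 4.925)²/1800 = 0.000003511 W
  P_R18 = (4.845 - 0)²/39000 = 0.0006019 W
  P_R19 = (4.928 - 4.925)²/5.1 = 0.00000203 W
  P_R20 = (4.985 - 4.925)²/47000 = 0.00000007778 W
P_total = P_R1 + P_R2 + P_R3 + P_R4 + P_R5 + P_R6 + P_R7 + P_R8 + P_R9 + P_R10 + P_R11 + P_R12 + P_R13 + P_R14 + P_R15 + P_R16 + P_R17 + P_R18 + P_R19 + P_R20 = 0.03982 W

Final answer: 0.03982 W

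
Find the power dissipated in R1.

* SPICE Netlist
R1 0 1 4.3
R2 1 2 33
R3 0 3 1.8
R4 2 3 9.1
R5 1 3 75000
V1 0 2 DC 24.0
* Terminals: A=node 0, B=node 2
Nodal analysis, taking node 2 as the 0 V reference.
Source V1 fixes V_0 = 24 V.
KCL at each unknown node (sum of currents leaving = 0; resistances in Ω):
  Node 1: (V_1 - 24)/4.3 + (V_1 - 0)/33 + (V_1 - V_3)/75000 = 0
  Node 3: (V_3 - 24)/1.8 + (V_3 - 0)/9.1 + (V_3 - V_1)/75000 = 0
Collecting terms (coefficients in siemens):
  0.2629·V_1 - 0.00001333·V_3 = 5.581
  0.6655·V_3 - 0.00001333·V_1 = 13.33
Determinant D = (0.2629)(0.6655) - (-0.00001333)(-0.00001333) = 0.1749
V_1 = [(5.581)(0.6655) - (-0.00001333)(13.33)]/D = 21.23 V
V_3 = [(0.2629)(13.33) - (5.581)(-0.00001333)]/D = 20.04 V
I_R1 = (V_0 - V_1)/R1 = (24 - 21.23)/4.3 = 0.6434 A
P_R1 = I_R1² × R1 = (0.6434)² × 4.3 = 1.78 W

Final answer: 1.78 W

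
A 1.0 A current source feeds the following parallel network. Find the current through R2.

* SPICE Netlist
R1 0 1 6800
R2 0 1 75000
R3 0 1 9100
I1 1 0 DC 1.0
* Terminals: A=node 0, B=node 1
All resistors sit directly between nodes 0 and 1, so they are in parallel and share one voltage V; the full source current 1 A splits among them.
1/R_par = 1/6800 + 1/75000 + 1/9100 = 0.0002703 S  =>  R_par = 3700 Ω
V = I × R_par = 1 × 3700 = 3700 V
I_R2 = V/R2 = 3700/75000 = 0.04933 A

Final answer: 0.04933 A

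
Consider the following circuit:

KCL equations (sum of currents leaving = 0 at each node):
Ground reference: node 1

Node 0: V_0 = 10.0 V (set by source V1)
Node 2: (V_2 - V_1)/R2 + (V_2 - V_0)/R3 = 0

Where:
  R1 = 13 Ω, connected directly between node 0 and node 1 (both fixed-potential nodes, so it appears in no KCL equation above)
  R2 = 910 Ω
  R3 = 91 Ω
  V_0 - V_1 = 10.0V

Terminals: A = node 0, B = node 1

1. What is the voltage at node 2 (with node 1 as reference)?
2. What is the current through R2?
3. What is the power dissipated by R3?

Nodal analysis, taking node 1 as the 0 V reference.
Source V1 fixes V_0 = 10 V.
KCL at each unknown node (sum of currents leaving = 0; resistances in Ω):
  Node 2: (V_2 - 0)/910 + (V_2 - 10)/91 = 0
Collecting terms: 0.01209 × V_2 = 0.1099  =>  V_2 = 9.091 V
Part 1:
  Read off the nodal solution: V_2 = 9.091 V
Part 2:
  I_R2 = (V_1 - V_2)/R2 = (0 - 9.091)/910 = -0.00999 A
  Magnitude: I_R2 = 0.00999 A
Part 3:
  I_R3 = (V_0 - V_2)/R3 = (10 - 9.091)/91 = 0.00999 A
  P_R3 = I_R3² × R3 = (0.00999)² × 91 = 0.009082 W

Final answers:
1. V_2 = 9.091 V
2. I_R2 = 0.00999 A
3. P_R3 = 0.009082 W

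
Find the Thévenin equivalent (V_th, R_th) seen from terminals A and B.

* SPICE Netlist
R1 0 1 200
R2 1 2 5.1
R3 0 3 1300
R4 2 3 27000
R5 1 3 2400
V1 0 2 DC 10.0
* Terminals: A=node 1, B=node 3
Step 1 — V_th is the open-circuit voltage V_A - V_B (nothing connected across the terminals).
Nodal analysis, taking node 2 as the 0 V reference.
Source V1 fixes V_0 = 10 V.
KCL at each unknown node (sum of currents leaving = 0; resistances in Ω):
  Node 1: (V_1 - 10)/200 + (V_1 - 0)/5.1 + (V_1 - V_3)/2400 = 0
  Node 3: (V_3 - 10)/1300 + (V_3 - 0)/27000 + (V_3 - V_1)/2400 = 0
Collecting terms (coefficients in siemens):
  0.2015·V_1 - 0.0004167·V_3 = 0.05
  0.001223·V_3 - 0.0004167·V_1 = 0.007692
Determinant D = (0.2015)(0.001223) - (-0.0004167)(-0.0004167) = 0.0002462
V_1 = [(0.05)(0.001223) - (-0.0004167)(0.007692)]/D = 0.2613 V
V_3 = [(0.2015)(0.007692) - (0.05)(-0.0004167)]/D = 6.379 V
V_th = V_1 - V_3 = 0.2613 - 6.379 = -6.118 V
Step 2 — R_th: zero the source — replace V1 by a short circuit (node 2 merges into node 0) — and find the resistance seen between A (node 1) and B (node 3).
Reduce the network between node 1 (A) and node 3 (B) by series/parallel combination:
  Rp1 = R1 ‖ R2 (parallel, both between nodes 0 and 1) = 1/(1/200 + 1/5.1) = 4.973 Ω
  Rp2 = R3 ‖ R4 (parallel, both between nodes 0 and 3) = 1/(1/1300 + 1/27000) = 1240 Ω
  Rs1 = Rp1 + Rp2 (series, joined only at node 0) = 4.973 + 1240 = 1245 Ω
  Rp3 = R5 ‖ Rs1 (parallel, both between nodes 1 and 3) = 1/(1/2400 + 1/1245) = 819.9 Ω
R_th = 819.9 Ω

Final answer: V_th = -6.118 V, R_th = 819.9 Ω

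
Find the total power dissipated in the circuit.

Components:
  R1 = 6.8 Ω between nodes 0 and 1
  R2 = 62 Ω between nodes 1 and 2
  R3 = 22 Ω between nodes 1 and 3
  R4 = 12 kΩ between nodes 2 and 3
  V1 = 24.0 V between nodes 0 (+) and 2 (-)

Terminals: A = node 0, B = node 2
Nodal analysis, taking node 2 as the 0 V reference.
Source V1 fixes V_0 = 24 V.
KCL at each unknown node (sum of currents leaving = 0; resistances in Ω):
  Node 1: (V_1 - 24)/6.8 + (V_1 - 0)/62 + (V_1 - V_3)/22 = 0
  Node 3: (V_3 - V_1)/22 + (V_3 - 0)/12000 = 0
Collecting terms (coefficients in siemens):
  0.2086·V_1 - 0.04545·V_3 = 3.529
  0.04554·V_3 - 0.04545·V_1 = 0
Determinant D = (0.2086)(0.04554) - (-0.04545)(-0.04545) = 0.007435
V_1 = [(3.529)(0.04554) - (-0.04545)(0)]/D = 21.62 V
V_3 = [(0.2086)(0) - (3.529)(-0.04545)]/D = 21.58 V
Power in each resistor, P = (ΔV)²/R:
  P_R1 = (24 - 21.62)²/6.8 = 0.8352 W
  P_R2 = (21.62 - 0)²/62 = 7.537 W
  P_R3 = (21.62 - 21.58)²/22 = 0.00007113 W
  P_R4 = (0 - 21.58)²/12000 = 0.0388 W
P_total = P_R1 + P_R2 + P_R3 + P_R4 = 8.411 W

Final answer: 8.411 W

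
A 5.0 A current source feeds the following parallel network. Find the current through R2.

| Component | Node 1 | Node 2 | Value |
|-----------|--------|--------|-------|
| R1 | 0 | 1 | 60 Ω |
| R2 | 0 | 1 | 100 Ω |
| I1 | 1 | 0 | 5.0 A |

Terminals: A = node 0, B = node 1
All resistors sit directly between nodes 0 and 1, so they are in parallel and share one voltage V; the full source current 5 A splits among them.
1/R_par = 1/60 + 1/100 = 0.02667 S  =>  R_par = 37.5 Ω
V = I × R_par = 5 × 37.5 = 187.5 V
I_R2 = V/R2 = 187.5/100 = 1.875 A

Final answer: 1.875 A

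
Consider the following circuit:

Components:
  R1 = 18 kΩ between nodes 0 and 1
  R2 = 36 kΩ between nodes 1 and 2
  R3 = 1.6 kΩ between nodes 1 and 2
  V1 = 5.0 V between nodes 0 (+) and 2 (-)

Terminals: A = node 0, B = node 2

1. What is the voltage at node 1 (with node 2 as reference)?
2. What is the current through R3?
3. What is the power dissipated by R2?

Nodal analysis, taking node 2 as the 0 V reference.
Source V1 fixes V_0 = 5 V.
KCL at each unknown node (sum of currents leaving = 0; resistances in Ω):
  Node 1: (V_1 - 5)/18000 + (V_1 - 0)/36000 + (V_1 - 0)/1600 = 0
Collecting terms: 0.0007083 × V_1 = 0.0002778  =>  V_1 = 0.3922 V
Part 1:
  Read off the nodal solution: V_1 = 0.3922 V
Part 2:
  I_R3 = (V_1 - V_2)/R3 = (0.3922 - 0)/1600 = 0.0002451 A
  Magnitude: I_R3 = 0.0002451 A
Part 3:
  I_R2 = (V_1 - V_2)/R2 = (0.3922 - 0)/36000 = 0.00001089 A
  P_R2 = I_R2² × R2 = (0.00001089)² × 36000 = 0.000004272 W

Final answers:
1. V_1 = 0.3922 V
2. I_R3 = 0.0002451 A
3. P_R2 = 4.272e-06 W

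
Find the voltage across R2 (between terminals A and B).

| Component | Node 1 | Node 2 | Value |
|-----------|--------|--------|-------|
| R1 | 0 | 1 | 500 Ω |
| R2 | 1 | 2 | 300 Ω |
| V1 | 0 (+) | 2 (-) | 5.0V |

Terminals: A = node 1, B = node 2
R1 and R2 are in series across V1 (node 0 → node 1 → node 2), and the output A–B is taken across R2, so this is a voltage divider.
Series current: I = V1/(R1 + R2) = 5/(500 + 300) = 5/800 = 0.00625 A
V_R2 = I × R2 = V1 × R2/(R1 + R2) = 5 × 300/800 = 1.875 V

Final answer: 1.875 V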